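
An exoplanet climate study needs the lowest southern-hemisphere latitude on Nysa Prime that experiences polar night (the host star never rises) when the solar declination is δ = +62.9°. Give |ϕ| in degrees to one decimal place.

|ϕ| = 27.1°

Polar night requires cos h₀ = −tan ϕ tan δ ≥ 1, i.e. tan ϕ tan δ ≤ −1.
The boundary is |tan ϕ| · |tan δ| = 1, so |ϕ| = 90° − |δ| = 90° − 62.9° = 27.1° in the southern hemisphere.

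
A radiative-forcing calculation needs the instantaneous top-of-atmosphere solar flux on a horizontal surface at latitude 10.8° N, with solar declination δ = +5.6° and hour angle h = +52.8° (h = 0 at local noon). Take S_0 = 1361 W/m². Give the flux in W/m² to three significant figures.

829 W/m²

cos θ_z = sin ϕ sin δ + cos ϕ cos δ cos h = 0.018285 + 0.591056 = 0.609341.
Flux = S_0 · cos θ_z = 1361 × 0.609341 = 829.3 W/m².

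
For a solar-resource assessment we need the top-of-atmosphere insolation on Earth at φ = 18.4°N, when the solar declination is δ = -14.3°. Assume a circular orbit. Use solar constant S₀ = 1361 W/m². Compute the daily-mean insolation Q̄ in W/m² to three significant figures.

Q̄ ≈ 347 W/m²

cos H₀ = −tan(+18.4°) tan(-14.300°) = 0.0848, H₀ = 1.4859 rad.
Bracket: H₀ sin φ sin δ + cos φ cos δ sin H₀ = 1.4859×0.31565×-0.24700 + 0.94888×0.96902×0.99640 = -0.115849 + 0.916174 = 0.800325.
Q̄ = (S₀/π) × [bracket] = (1361/π) × 0.800325 = 346.7 W/m².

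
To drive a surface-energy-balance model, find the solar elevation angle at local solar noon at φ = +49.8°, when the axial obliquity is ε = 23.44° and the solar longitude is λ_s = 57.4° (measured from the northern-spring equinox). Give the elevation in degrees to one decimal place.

Solar declination: sin δ = sin ε · sin λ_s = sin 23.44° × sin 57.4° = 0.33512, so δ = +19.580°.
At local noon the hour angle is zero, so the zenith angle equals |φ − δ| = |+49.8° − (+19.580°)| = 30.220°.
Elevation = 90° − 30.220° = 59.8°.

59.8°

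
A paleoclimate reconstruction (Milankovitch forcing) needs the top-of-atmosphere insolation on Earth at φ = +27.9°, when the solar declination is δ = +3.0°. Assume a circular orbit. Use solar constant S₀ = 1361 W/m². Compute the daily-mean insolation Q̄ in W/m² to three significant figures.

Q̄ ≈ 399 W/m²

cos H₀ = −tan(+27.9°) tan(+3.000°) = -0.0277, H₀ = 1.5985 rad.
Bracket: H₀ sin φ sin δ + cos φ cos δ sin H₀ = 1.5985×0.46793×0.05234 + 0.88377×0.99863×0.99961 = 0.039150 + 0.882215 = 0.921365.
Q̄ = (S₀/π) × [bracket] = (1361/π) × 0.921365 = 399.2 W/m².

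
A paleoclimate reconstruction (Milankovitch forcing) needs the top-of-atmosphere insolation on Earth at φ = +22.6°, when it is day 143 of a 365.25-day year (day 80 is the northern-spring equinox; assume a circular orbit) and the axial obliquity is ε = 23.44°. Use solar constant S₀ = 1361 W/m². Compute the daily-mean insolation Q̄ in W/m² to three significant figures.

Solar longitude: λ_s = 360° × (143 − 80)/365.25 = 62.094°.
sin δ = sin 23.44° × sin 62.094° = 0.35153, so δ = +20.581°.
cos H₀ = −tan(+22.6°) tan(+20.581°) = -0.1563, H₀ = 1.7277 rad.
Bracket: H₀ sin φ sin δ + cos φ cos δ sin H₀ = 1.7277×0.38430×0.35153 + 0.92321×0.93618×0.98771 = 0.233400 + 0.853669 = 1.087069.
Q̄ = (S₀/π) × [bracket] = (1361/π) × 1.087069 = 470.9 W/m².

Q̄ ≈ 471 W/m²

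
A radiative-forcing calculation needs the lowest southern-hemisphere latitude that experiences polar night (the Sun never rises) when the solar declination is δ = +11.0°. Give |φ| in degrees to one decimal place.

Polar night requires cos H₀ = −tan φ tan δ ≥ 1, i.e. tan φ tan δ ≤ −1.
The boundary is |tan φ| · |tan δ| = 1, so |φ| = 90° − |δ| = 90° − 11.0° = 79.0° in the southern hemisphere.

|φ| = 79.0°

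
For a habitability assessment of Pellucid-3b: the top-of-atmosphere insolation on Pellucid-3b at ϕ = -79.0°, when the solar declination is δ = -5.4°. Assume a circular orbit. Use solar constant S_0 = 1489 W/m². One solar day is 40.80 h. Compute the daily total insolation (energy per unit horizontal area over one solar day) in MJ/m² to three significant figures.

24.9 MJ/m²

cos h₀ = −tan(-79.0°) tan(-5.400°) = -0.4863, h₀ = 2.0787 rad.
Bracket: h₀ sin ϕ sin δ + cos ϕ cos δ sin h₀ = 2.0787×-0.98163×-0.09411 + 0.19081×0.99556×0.87379 = 0.192033 + 0.165988 = 0.358021.
Q̄ = (S_0/π) × [bracket] = (1489/π) × 0.358021 = 169.69 W/m².
Daily total = Q̄ × 40.80 h × 3600 s/h = 169.69 × 40.80 × 3600 / 10⁶ = 24.92 MJ/m².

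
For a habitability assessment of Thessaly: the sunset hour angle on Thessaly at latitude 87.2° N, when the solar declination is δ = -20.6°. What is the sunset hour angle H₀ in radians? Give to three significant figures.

cos H₀ = −tan φ · tan δ = 7.6853 ≥ 1, so the host star never rises (polar night) and H₀ = 0.

H₀ = 0.00 rad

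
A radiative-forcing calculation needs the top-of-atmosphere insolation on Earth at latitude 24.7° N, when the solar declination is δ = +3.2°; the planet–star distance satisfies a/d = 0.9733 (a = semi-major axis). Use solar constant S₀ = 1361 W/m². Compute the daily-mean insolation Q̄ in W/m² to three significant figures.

Q̄ ≈ 387 W/m²

cos H₀ = −tan(+24.7°) tan(+3.200°) = -0.0257, H₀ = 1.5965 rad.
Bracket: H₀ sin φ sin δ + cos φ cos δ sin H₀ = 1.5965×0.41787×0.05582 + 0.90851×0.99844×0.99967 = 0.037239 + 0.906793 = 0.944032.
Inverse-square distance factor (a/d)² = 0.9733² = 0.947313.
Q̄ = (S₀/π) × 0.947313 × [bracket] = (1361/π) × 0.947313 × 0.944032 = 387.4 W/m².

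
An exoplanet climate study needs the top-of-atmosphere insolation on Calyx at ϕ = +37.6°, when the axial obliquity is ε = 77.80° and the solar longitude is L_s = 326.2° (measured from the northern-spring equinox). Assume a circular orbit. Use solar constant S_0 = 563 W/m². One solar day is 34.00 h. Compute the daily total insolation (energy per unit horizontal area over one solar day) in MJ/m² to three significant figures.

Solar declination: sin δ = sin ε · sin L_s = sin 77.80° × sin 326.2° = -0.54373, so δ = -32.938°.
cos h₀ = −tan(+37.6°) tan(-32.938°) = 0.4989, h₀ = 1.0484 rad.
Bracket: h₀ sin ϕ sin δ + cos ϕ cos δ sin h₀ = 1.0484×0.61015×-0.54373 + 0.79229×0.83926×0.86664 = -0.347814 + 0.576261 = 0.228447.
Q̄ = (S_0/π) × [bracket] = (563/π) × 0.228447 = 40.940 W/m².
Daily total = Q̄ × 34.00 h × 3600 s/h = 40.940 × 34.00 × 3600 / 10⁶ = 5.011 MJ/m².

5.01 MJ/m²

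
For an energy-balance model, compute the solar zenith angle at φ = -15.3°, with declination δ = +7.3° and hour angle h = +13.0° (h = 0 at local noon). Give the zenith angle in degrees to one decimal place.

θ_z = 26.0°

cos θ_z = sin φ sin δ + cos φ cos δ cos h = -0.033529 + 0.932218 = 0.898689.
θ_z = arccos(0.898689) = 26.0°.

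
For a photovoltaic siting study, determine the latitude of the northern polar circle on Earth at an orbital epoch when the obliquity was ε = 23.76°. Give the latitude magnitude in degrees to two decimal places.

66.24°

The polar circle is the lowest latitude that experiences at least one full rotation of continuous daylight at the northern-summer solstice; it lies at |ϕ| = 90° − ε = 90° − 23.76° = 66.24°.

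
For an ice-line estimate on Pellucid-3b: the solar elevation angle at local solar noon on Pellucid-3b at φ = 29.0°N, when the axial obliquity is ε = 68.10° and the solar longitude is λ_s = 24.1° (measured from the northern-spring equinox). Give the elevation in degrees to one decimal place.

83.3°

Solar declination: sin δ = sin ε · sin λ_s = sin 68.10° × sin 24.1° = 0.37886, so δ = +22.263°.
At local noon the hour angle is zero, so the zenith angle equals |φ − δ| = |+29.0° − (+22.263°)| = 6.737°.
Elevation = 90° − 6.737° = 83.3°.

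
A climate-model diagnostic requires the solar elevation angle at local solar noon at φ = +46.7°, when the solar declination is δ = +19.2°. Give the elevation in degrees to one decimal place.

62.5°

At local noon the hour angle is zero, so the zenith angle equals |φ − δ| = |+46.7° − (+19.200°)| = 27.500°.
Elevation = 90° − 27.500° = 62.5°.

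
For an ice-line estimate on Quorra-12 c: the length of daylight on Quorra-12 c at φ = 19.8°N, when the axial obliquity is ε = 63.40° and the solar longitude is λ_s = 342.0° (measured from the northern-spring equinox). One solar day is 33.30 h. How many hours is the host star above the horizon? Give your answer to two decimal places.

Solar declination: sin δ = sin ε · sin λ_s = sin 63.40° × sin 342.0° = -0.27631, so δ = -16.040°.
cos H₀ = −tan φ · tan δ = −tan(+19.8°) × tan(-16.040°) = 0.1035, so H₀ = 1.4671 rad = 84.06°.
Daylight = 2H₀/(2π) × 33.30 h = (1.4671/π) × 33.30 = 15.55 h.

15.55 h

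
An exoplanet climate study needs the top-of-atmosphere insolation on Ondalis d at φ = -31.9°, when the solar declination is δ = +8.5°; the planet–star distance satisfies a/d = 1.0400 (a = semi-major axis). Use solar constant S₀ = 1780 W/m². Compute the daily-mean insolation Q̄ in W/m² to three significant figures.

cos H₀ = −tan(-31.9°) tan(+8.500°) = 0.0930, H₀ = 1.4776 rad.
Bracket: H₀ sin φ sin δ + cos φ cos δ sin H₀ = 1.4776×-0.52844×0.14781 + 0.84897×0.98902×0.99566 = -0.115413 + 0.836004 = 0.720591.
Inverse-square distance factor (a/d)² = 1.0400² = 1.081600.
Q̄ = (S₀/π) × 1.081600 × [bracket] = (1780/π) × 1.081600 × 0.720591 = 441.6 W/m².

Q̄ ≈ 442 W/m²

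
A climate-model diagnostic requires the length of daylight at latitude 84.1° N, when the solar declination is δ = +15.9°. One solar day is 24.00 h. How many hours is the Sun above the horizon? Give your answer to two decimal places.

24.00 h

Sunrise equation: cos h₀ = −tan ϕ · tan δ = -2.7565 ≤ −1, so the Sun never sets (polar day) and h₀ = π.
Daylight = 2h₀/(2π) × 24.00 h = (3.1416/π) × 24.00 = 24.00 h.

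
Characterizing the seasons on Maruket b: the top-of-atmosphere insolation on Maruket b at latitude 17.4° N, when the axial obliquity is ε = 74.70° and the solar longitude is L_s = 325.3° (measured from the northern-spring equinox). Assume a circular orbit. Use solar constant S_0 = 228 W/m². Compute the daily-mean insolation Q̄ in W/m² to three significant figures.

Solar declination: sin δ = sin ε · sin L_s = sin 74.70° × sin 325.3° = -0.54910, so δ = -33.305°.
cos h₀ = −tan(+17.4°) tan(-33.305°) = 0.2059, h₀ = 1.3634 rad.
Bracket: h₀ sin ϕ sin δ + cos ϕ cos δ sin h₀ = 1.3634×0.29904×-0.54910 + 0.95424×0.83575×0.97857 = -0.223874 + 0.780416 = 0.556542.
Q̄ = (S_0/π) × [bracket] = (228/π) × 0.556542 = 40.39 W/m².

Q̄ ≈ 40.4 W/m²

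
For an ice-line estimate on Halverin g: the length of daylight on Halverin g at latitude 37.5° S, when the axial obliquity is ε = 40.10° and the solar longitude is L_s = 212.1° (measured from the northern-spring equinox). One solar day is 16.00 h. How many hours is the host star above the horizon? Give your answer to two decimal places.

9.44 h

Solar declination: sin δ = sin ε · sin L_s = sin 40.10° × sin 212.1° = -0.34229, so δ = -20.016°.
cos h₀ = −tan ϕ · tan δ = −tan(-37.5°) × tan(-20.016°) = -0.2795, so h₀ = 1.8541 rad = 106.23°.
Daylight = 2h₀/(2π) × 16.00 h = (1.8541/π) × 16.00 = 9.44 h.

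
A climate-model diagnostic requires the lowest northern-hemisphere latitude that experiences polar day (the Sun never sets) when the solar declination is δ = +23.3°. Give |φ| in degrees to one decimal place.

|φ| = 66.7°

Polar day requires cos H₀ = −tan φ tan δ ≤ −1, i.e. tan φ tan δ ≥ 1.
The boundary is |tan φ| · |tan δ| = 1, so |φ| = 90° − |δ| = 90° − 23.3° = 66.7° in the northern hemisphere.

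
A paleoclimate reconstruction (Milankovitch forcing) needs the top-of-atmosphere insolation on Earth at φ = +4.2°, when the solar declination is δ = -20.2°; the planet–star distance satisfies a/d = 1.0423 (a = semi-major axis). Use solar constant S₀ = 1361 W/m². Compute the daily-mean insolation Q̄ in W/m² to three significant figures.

Q̄ ≈ 422 W/m²

cos H₀ = −tan(+4.2°) tan(-20.200°) = 0.0270, H₀ = 1.5438 rad.
Bracket: H₀ sin φ sin δ + cos φ cos δ sin H₀ = 1.5438×0.07324×-0.34530 + 0.99731×0.93849×0.99963 = -0.039042 + 0.935619 = 0.896577.
Inverse-square distance factor (a/d)² = 1.0423² = 1.086389.
Q̄ = (S₀/π) × 1.086389 × [bracket] = (1361/π) × 1.086389 × 0.896577 = 422.0 W/m².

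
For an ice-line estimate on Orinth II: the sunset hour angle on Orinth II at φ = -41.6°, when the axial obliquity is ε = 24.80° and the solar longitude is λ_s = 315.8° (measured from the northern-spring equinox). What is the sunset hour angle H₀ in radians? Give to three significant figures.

H₀ = 1.85 rad

Solar declination: sin δ = sin ε · sin λ_s = sin 24.80° × sin 315.8° = -0.29243, so δ = -17.003°.
cos H₀ = −tan φ · tan δ = −tan(-41.6°) × tan(-17.003°) = -0.2715, so H₀ = 1.8457 rad = 105.75°.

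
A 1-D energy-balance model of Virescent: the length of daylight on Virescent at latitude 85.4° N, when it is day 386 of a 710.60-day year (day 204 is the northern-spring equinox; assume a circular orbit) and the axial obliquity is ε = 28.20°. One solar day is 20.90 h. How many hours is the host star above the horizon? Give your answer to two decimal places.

Solar longitude: L_s = 360° × (386 − 204)/710.60 = 92.204°.
sin δ = sin 28.20° × sin 92.204° = 0.47220, so δ = +28.177°.
Sunrise equation: cos h₀ = −tan ϕ · tan δ = -6.6579 ≤ −1, so the host star never sets (polar day) and h₀ = π.
Daylight = 2h₀/(2π) × 20.90 h = (3.1416/π) × 20.90 = 20.90 h.

20.90 h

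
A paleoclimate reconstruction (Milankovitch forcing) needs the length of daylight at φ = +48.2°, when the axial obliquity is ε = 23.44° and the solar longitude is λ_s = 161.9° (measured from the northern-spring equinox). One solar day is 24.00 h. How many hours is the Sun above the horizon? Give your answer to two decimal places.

13.07 h

Solar declination: sin δ = sin ε · sin λ_s = sin 23.44° × sin 161.9° = 0.12358, so δ = +7.099°.
cos H₀ = −tan φ · tan δ = −tan(+48.2°) × tan(+7.099°) = -0.1393, so H₀ = 1.7105 rad = 98.01°.
Daylight = 2H₀/(2π) × 24.00 h = (1.7105/π) × 24.00 = 13.07 h.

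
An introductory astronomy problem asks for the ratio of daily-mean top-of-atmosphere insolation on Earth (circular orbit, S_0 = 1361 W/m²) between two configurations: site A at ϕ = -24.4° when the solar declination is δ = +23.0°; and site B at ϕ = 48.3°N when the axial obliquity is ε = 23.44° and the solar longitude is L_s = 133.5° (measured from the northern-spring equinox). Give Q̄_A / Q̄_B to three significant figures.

— Configuration A (ϕ=-24.4°):
cos h₀ = −tan(-24.4°) tan(+23.000°) = 0.1926, h₀ = 1.3770 rad.
Bracket: h₀ sin ϕ sin δ + cos ϕ cos δ sin h₀ = 1.3770×-0.41310×0.39073 + 0.91068×0.92050×0.98129 = -0.222262 + 0.822597 = 0.600335.
Q̄ = (S_0/π) × [bracket] = (1361/π) × 0.600335 = 260.08 W/m².
— Configuration B (ϕ=+48.3°):
Solar declination: sin δ = sin ε · sin L_s = sin 23.44° × sin 133.5° = 0.28855, so δ = +16.771°.
cos h₀ = −tan(+48.3°) tan(+16.771°) = -0.3382, h₀ = 1.9158 rad.
Bracket: h₀ sin ϕ sin δ + cos ϕ cos δ sin h₀ = 1.9158×0.74664×0.28855 + 0.66523×0.95747×0.94106 = 0.412746 + 0.599397 = 1.012143.
Q̄ = (S_0/π) × [bracket] = (1361/π) × 1.012143 = 438.48 W/m².
Ratio Q̄_A / Q̄_B = 260.08 / 438.48 = 0.5931.

Q̄_A / Q̄_B ≈ 0.593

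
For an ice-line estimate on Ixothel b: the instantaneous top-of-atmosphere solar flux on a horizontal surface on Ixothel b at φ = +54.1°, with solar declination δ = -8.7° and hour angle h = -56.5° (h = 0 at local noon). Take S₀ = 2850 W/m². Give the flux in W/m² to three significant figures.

cos θ_z = sin φ sin δ + cos φ cos δ cos h = -0.122528 + 0.319917 = 0.197389.
Flux = S₀ · cos θ_z = 2850 × 0.197389 = 562.6 W/m².

563 W/m²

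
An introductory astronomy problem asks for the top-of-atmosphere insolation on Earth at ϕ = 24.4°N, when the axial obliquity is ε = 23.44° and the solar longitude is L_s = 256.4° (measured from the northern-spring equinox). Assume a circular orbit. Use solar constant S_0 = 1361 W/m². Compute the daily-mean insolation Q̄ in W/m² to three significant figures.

Q̄ ≈ 262 W/m²

Solar declination: sin δ = sin ε · sin L_s = sin 23.44° × sin 256.4° = -0.38663, so δ = -22.745°.
cos h₀ = −tan(+24.4°) tan(-22.745°) = 0.1902, h₀ = 1.3795 rad.
Bracket: h₀ sin ϕ sin δ + cos ϕ cos δ sin h₀ = 1.3795×0.41310×-0.38663 + 0.91068×0.92223×0.98175 = -0.220329 + 0.824529 = 0.604200.
Q̄ = (S_0/π) × [bracket] = (1361/π) × 0.604200 = 261.8 W/m².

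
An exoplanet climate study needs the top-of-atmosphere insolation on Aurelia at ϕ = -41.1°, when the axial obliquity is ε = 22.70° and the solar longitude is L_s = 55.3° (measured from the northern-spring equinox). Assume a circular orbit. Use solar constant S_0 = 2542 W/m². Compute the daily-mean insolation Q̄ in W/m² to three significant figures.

Solar declination: sin δ = sin ε · sin L_s = sin 22.70° × sin 55.3° = 0.31727, so δ = +18.498°.
cos h₀ = −tan(-41.1°) tan(+18.498°) = 0.2919, h₀ = 1.2746 rad.
Bracket: h₀ sin ϕ sin δ + cos ϕ cos δ sin h₀ = 1.2746×-0.65738×0.31727 + 0.75356×0.94834×0.95646 = -0.265839 + 0.683516 = 0.417677.
Q̄ = (S_0/π) × [bracket] = (2542/π) × 0.417677 = 338.0 W/m².

Q̄ ≈ 338 W/m²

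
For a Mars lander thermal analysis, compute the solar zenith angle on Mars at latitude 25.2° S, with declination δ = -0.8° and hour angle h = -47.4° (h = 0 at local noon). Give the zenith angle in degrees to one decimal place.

cos θ_z = sin ϕ sin δ + cos ϕ cos δ cos h = 0.005945 + 0.612396 = 0.618341.
θ_z = arccos(0.618341) = 51.8°.

θ_z = 51.8°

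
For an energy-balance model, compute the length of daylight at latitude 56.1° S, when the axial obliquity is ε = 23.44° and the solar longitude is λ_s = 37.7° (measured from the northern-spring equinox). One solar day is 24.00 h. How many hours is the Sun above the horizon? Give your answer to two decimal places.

9.08 h

Solar declination: sin δ = sin ε · sin λ_s = sin 23.44° × sin 37.7° = 0.24326, so δ = +14.079°.
cos H₀ = −tan φ · tan δ = −tan(-56.1°) × tan(+14.079°) = 0.3732, so H₀ = 1.1883 rad = 68.09°.
Daylight = 2H₀/(2π) × 24.00 h = (1.1883/π) × 24.00 = 9.08 h.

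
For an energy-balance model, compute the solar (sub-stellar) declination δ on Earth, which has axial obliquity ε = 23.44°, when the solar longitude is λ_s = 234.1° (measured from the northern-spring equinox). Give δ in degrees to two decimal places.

δ = -18.80°

sin δ = sin ε · sin λ_s = sin 23.44° × sin 234.1° = -0.322225.
δ = arcsin(-0.322225) = -18.80°.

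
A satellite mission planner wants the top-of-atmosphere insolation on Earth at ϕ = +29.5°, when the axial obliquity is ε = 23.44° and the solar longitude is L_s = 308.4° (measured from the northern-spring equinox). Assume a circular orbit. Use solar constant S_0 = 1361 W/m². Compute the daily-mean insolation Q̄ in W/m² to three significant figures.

Solar declination: sin δ = sin ε · sin L_s = sin 23.44° × sin 308.4° = -0.31174, so δ = -18.164°.
cos h₀ = −tan(+29.5°) tan(-18.164°) = 0.1856, h₀ = 1.3841 rad.
Bracket: h₀ sin ϕ sin δ + cos ϕ cos δ sin h₀ = 1.3841×0.49242×-0.31174 + 0.87036×0.95017×0.98262 = -0.212469 + 0.812617 = 0.600148.
Q̄ = (S_0/π) × [bracket] = (1361/π) × 0.600148 = 260.0 W/m².

Q̄ ≈ 260 W/m²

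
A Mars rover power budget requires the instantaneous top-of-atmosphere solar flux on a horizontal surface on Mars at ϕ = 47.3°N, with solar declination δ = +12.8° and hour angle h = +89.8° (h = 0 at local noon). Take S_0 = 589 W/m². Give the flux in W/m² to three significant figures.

cos θ_z = sin ϕ sin δ + cos ϕ cos δ cos h = 0.162819 + 0.002308 = 0.165127.
Flux = S_0 · cos θ_z = 589 × 0.165127 = 97.26 W/m².

97.3 W/m²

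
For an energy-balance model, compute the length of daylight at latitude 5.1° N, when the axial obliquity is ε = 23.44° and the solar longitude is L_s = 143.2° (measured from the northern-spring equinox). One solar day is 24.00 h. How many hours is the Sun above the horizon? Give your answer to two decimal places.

Solar declination: sin δ = sin ε · sin L_s = sin 23.44° × sin 143.2° = 0.23828, so δ = +13.785°.
cos h₀ = −tan ϕ · tan δ = −tan(+5.1°) × tan(+13.785°) = -0.0219, so h₀ = 1.5927 rad = 91.25°.
Daylight = 2h₀/(2π) × 24.00 h = (1.5927/π) × 24.00 = 12.17 h.

12.17 h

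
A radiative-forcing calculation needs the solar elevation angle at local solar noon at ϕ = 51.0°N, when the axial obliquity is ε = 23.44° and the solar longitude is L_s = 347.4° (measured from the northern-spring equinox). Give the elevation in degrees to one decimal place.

34.0°

Solar declination: sin δ = sin ε · sin L_s = sin 23.44° × sin 347.4° = -0.08677, so δ = -4.978°.
At local noon the hour angle is zero, so the zenith angle equals |ϕ − δ| = |+51.0° − (-4.978°)| = 55.978°.
Elevation = 90° − 55.978° = 34.0°.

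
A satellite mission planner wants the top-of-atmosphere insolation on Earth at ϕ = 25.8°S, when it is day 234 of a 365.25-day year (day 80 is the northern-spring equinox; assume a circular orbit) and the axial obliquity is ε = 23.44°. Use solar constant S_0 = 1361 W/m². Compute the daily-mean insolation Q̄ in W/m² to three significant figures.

Q̄ ≈ 329 W/m²

Solar longitude: L_s = 360° × (234 − 80)/365.25 = 151.786°.
sin δ = sin 23.44° × sin 151.786° = 0.18806, so δ = +10.839°.
cos h₀ = −tan(-25.8°) tan(+10.839°) = 0.0926, h₀ = 1.4781 rad.
Bracket: h₀ sin ϕ sin δ + cos ϕ cos δ sin h₀ = 1.4781×-0.43523×0.18806 + 0.90032×0.98216×0.99571 = -0.120982 + 0.880465 = 0.759483.
Q̄ = (S_0/π) × [bracket] = (1361/π) × 0.759483 = 329.0 W/m².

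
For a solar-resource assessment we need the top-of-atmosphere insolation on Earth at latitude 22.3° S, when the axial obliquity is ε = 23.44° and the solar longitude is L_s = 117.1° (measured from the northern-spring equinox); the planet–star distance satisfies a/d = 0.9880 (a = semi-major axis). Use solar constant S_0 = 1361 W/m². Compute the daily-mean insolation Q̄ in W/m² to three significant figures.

Solar declination: sin δ = sin ε · sin L_s = sin 23.44° × sin 117.1° = 0.35412, so δ = +20.739°.
cos h₀ = −tan(-22.3°) tan(+20.739°) = 0.1553, h₀ = 1.4149 rad.
Bracket: h₀ sin ϕ sin δ + cos ϕ cos δ sin h₀ = 1.4149×-0.37946×0.35412 + 0.92521×0.93520×0.98787 = -0.190126 + 0.854761 = 0.664635.
Inverse-square distance factor (a/d)² = 0.9880² = 0.976144.
Q̄ = (S_0/π) × 0.976144 × [bracket] = (1361/π) × 0.976144 × 0.664635 = 281.1 W/m².

Q̄ ≈ 281 W/m²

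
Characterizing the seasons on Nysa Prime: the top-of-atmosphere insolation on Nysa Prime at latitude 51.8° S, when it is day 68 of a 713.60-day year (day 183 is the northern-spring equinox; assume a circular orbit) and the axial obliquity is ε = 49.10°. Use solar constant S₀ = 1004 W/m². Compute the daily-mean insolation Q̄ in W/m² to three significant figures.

Solar longitude: λ_s = 360° × (68 − 183)/713.60 = -58.016°, i.e. -58.016° + 360° = 301.984°.
sin δ = sin 49.10° × sin 301.984° = -0.64111, so δ = -39.875°.
cos H₀ = −tan(-51.8°) tan(-39.875°) = -1.0616 ≤ −1 ⇒ polar day, H₀ = π.
Bracket: H₀ sin φ sin δ + cos φ cos δ sin H₀ = 3.1416×-0.78586×-0.64111 + 0.61841×0.76745×0.00000 = 1.582809 + 0.000000 = 1.582809.
Q̄ = (S₀/π) × [bracket] = (1004/π) × 1.582809 = 505.8 W/m².

Q̄ ≈ 506 W/m²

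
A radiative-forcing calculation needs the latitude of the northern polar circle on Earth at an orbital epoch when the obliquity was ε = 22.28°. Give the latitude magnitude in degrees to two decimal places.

The polar circle is the lowest latitude that experiences at least one full rotation of continuous daylight at the northern-summer solstice; it lies at |φ| = 90° − ε = 90° − 22.28° = 67.72°.

67.72°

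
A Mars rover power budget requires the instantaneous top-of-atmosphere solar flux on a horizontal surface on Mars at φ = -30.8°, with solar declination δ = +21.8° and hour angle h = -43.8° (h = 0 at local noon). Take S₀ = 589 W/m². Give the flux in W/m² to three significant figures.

227 W/m²

cos θ_z = sin φ sin δ + cos φ cos δ cos h = -0.190156 + 0.575627 = 0.385471.
Flux = S₀ · cos θ_z = 589 × 0.385471 = 227.0 W/m².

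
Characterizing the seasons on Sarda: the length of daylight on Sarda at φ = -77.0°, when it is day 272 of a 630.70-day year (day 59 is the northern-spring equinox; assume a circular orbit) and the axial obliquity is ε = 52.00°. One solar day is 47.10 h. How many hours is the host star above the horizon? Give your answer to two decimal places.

Solar longitude: λ_s = 360° × (272 − 59)/630.70 = 121.579°.
sin δ = sin 52.00° × sin 121.579° = 0.67132, so δ = +42.169°.
cos H₀ = −tan φ · tan δ = 3.9233 ≥ 1, so the host star never rises (polar night) and H₀ = 0.
Daylight = 2H₀/(2π) × 47.10 h = (0.0000/π) × 47.10 = 0.00 h.

0.00 h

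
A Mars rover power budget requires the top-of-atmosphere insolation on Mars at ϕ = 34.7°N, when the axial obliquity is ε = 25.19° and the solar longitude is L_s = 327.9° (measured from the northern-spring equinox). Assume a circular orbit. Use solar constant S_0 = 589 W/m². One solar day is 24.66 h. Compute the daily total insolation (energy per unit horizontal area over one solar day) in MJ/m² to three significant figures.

Solar declination: sin δ = sin ε · sin L_s = sin 25.19° × sin 327.9° = -0.22617, so δ = -13.072°.
cos h₀ = −tan(+34.7°) tan(-13.072°) = 0.1608, h₀ = 1.4093 rad.
Bracket: h₀ sin ϕ sin δ + cos ϕ cos δ sin h₀ = 1.4093×0.56928×-0.22617 + 0.82214×0.97409×0.98699 = -0.181453 + 0.790419 = 0.608966.
Q̄ = (S_0/π) × [bracket] = (589/π) × 0.608966 = 114.17 W/m².
Daily total = Q̄ × 24.66 h × 3600 s/h = 114.17 × 24.66 × 3600 / 10⁶ = 10.14 MJ/m².

10.1 MJ/m²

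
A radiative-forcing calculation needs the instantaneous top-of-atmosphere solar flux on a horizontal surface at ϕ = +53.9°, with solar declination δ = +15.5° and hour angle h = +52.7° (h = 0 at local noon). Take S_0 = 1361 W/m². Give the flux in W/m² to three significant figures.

cos θ_z = sin ϕ sin δ + cos ϕ cos δ cos h = 0.215926 + 0.344061 = 0.559987.
Flux = S_0 · cos θ_z = 1361 × 0.559987 = 762.1 W/m².

762 W/m²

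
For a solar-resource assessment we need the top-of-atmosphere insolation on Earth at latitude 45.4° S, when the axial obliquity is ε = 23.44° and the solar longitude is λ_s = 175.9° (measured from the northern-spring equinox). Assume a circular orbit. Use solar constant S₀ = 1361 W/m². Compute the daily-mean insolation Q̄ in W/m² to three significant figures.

Q̄ ≈ 290 W/m²

Solar declination: sin δ = sin ε · sin λ_s = sin 23.44° × sin 175.9° = 0.02844, so δ = +1.630°.
cos H₀ = −tan(-45.4°) tan(+1.630°) = 0.0289, H₀ = 1.5419 rad.
Bracket: H₀ sin φ sin δ + cos φ cos δ sin H₀ = 1.5419×-0.71203×0.02844 + 0.70215×0.99960×0.99958 = -0.031224 + 0.701574 = 0.670350.
Q̄ = (S₀/π) × [bracket] = (1361/π) × 0.670350 = 290.4 W/m².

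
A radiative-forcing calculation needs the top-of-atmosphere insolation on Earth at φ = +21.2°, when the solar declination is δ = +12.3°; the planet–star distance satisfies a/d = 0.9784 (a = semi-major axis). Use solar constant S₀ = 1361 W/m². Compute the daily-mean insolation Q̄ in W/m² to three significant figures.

Q̄ ≈ 429 W/m²

cos H₀ = −tan(+21.2°) tan(+12.300°) = -0.0846, H₀ = 1.6555 rad.
Bracket: H₀ sin φ sin δ + cos φ cos δ sin H₀ = 1.6555×0.36162×0.21303 + 0.93232×0.97705×0.99642 = 0.127533 + 0.907662 = 1.035195.
Inverse-square distance factor (a/d)² = 0.9784² = 0.957267.
Q̄ = (S₀/π) × 0.957267 × [bracket] = (1361/π) × 0.957267 × 1.035195 = 429.3 W/m².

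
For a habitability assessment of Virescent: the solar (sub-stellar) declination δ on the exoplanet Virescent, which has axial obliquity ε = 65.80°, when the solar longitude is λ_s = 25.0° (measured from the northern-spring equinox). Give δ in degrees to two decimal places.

δ = +22.67°

sin δ = sin ε · sin λ_s = sin 65.80° × sin 25.0° = 0.385479.
δ = arcsin(0.385479) = +22.67°.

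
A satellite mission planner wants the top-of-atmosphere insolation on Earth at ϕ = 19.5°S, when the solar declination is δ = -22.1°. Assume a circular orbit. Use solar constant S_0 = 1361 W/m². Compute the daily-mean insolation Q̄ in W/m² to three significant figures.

cos h₀ = −tan(-19.5°) tan(-22.100°) = -0.1438, h₀ = 1.7151 rad.
Bracket: h₀ sin ϕ sin δ + cos ϕ cos δ sin h₀ = 1.7151×-0.33381×-0.37622 + 0.94264×0.92653×0.98961 = 0.215393 + 0.864310 = 1.079703.
Q̄ = (S_0/π) × [bracket] = (1361/π) × 1.079703 = 467.7 W/m².

Q̄ ≈ 468 W/m²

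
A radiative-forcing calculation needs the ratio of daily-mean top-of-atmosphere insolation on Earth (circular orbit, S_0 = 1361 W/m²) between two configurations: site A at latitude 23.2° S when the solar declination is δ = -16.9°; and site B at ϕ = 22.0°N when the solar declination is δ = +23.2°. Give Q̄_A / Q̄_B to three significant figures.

— Configuration A (ϕ=-23.2°):
cos h₀ = −tan(-23.2°) tan(-16.900°) = -0.1302, h₀ = 1.7014 rad.
Bracket: h₀ sin ϕ sin δ + cos ϕ cos δ sin h₀ = 1.7014×-0.39394×-0.29070 + 0.91914×0.95681×0.99149 = 0.194842 + 0.871958 = 1.066800.
Q̄ = (S_0/π) × [bracket] = (1361/π) × 1.066800 = 462.16 W/m².
— Configuration B (ϕ=+22.0°):
cos h₀ = −tan(+22.0°) tan(+23.200°) = -0.1732, h₀ = 1.7448 rad.
Bracket: h₀ sin ϕ sin δ + cos ϕ cos δ sin h₀ = 1.7448×0.37461×0.39394 + 0.92718×0.91914×0.98489 = 0.257487 + 0.839331 = 1.096818.
Q̄ = (S_0/π) × [bracket] = (1361/π) × 1.096818 = 475.16 W/m².
Ratio Q̄_A / Q̄_B = 462.16 / 475.16 = 0.9726.

Q̄_A / Q̄_B ≈ 0.973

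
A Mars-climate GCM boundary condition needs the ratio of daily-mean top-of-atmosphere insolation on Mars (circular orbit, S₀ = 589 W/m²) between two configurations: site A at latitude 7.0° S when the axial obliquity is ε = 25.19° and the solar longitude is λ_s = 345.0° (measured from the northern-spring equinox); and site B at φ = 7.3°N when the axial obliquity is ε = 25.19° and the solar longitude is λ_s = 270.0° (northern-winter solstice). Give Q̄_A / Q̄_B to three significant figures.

— Configuration A (φ=-7.0°):
Solar declination: sin δ = sin ε · sin λ_s = sin 25.19° × sin 345.0° = -0.11016, so δ = -6.324°.
cos H₀ = −tan(-7.0°) tan(-6.324°) = -0.0136, H₀ = 1.5844 rad.
Bracket: H₀ sin φ sin δ + cos φ cos δ sin H₀ = 1.5844×-0.12187×-0.11016 + 0.99255×0.99391×0.99991 = 0.021271 + 0.986417 = 1.007688.
Q̄ = (S₀/π) × [bracket] = (589/π) × 1.007688 = 188.93 W/m².
— Configuration B (φ=+7.3°):
Solar declination: sin δ = sin ε · sin λ_s = sin 25.19° × sin 270.0° = -0.42562, so δ = -25.190°.
cos H₀ = −tan(+7.3°) tan(-25.190°) = 0.0603, H₀ = 1.5105 rad.
Bracket: H₀ sin φ sin δ + cos φ cos δ sin H₀ = 1.5105×0.12706×-0.42562 + 0.99189×0.90490×0.99818 = -0.081687 + 0.895928 = 0.814241.
Q̄ = (S₀/π) × [bracket] = (589/π) × 0.814241 = 152.66 W/m².
Ratio Q̄_A / Q̄_B = 188.93 / 152.66 = 1.238.

Q̄_A / Q̄_B ≈ 1.24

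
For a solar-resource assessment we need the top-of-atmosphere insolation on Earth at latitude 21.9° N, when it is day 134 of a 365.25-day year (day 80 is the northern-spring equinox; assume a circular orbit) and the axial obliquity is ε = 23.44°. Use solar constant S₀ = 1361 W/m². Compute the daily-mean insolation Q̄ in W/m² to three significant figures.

Q̄ ≈ 465 W/m²

Solar longitude: λ_s = 360° × (134 − 80)/365.25 = 53.224°.
sin δ = sin 23.44° × sin 53.224° = 0.31862, so δ = +18.580°.
cos H₀ = −tan(+21.9°) tan(+18.580°) = -0.1351, H₀ = 1.7063 rad.
Bracket: H₀ sin φ sin δ + cos φ cos δ sin H₀ = 1.7063×0.37299×0.31862 + 0.92784×0.94788×0.99083 = 0.202780 + 0.871416 = 1.074196.
Q̄ = (S₀/π) × [bracket] = (1361/π) × 1.074196 = 465.4 W/m².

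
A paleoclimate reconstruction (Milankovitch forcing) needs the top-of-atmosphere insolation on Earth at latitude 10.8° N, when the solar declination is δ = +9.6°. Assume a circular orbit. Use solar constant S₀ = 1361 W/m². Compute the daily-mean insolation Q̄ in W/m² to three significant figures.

cos H₀ = −tan(+10.8°) tan(+9.600°) = -0.0323, H₀ = 1.6031 rad.
Bracket: H₀ sin φ sin δ + cos φ cos δ sin H₀ = 1.6031×0.18738×0.16677 + 0.98229×0.98600×0.99948 = 0.050096 + 0.968034 = 1.018130.
Q̄ = (S₀/π) × [bracket] = (1361/π) × 1.018130 = 441.1 W/m².

Q̄ ≈ 441 W/m²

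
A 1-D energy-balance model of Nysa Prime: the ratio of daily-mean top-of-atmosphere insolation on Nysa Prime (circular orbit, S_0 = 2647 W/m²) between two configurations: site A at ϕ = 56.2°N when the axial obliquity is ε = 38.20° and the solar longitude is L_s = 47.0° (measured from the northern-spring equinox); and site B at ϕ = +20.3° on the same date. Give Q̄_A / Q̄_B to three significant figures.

— Configuration A (ϕ=+56.2°):
Solar declination: sin δ = sin ε · sin L_s = sin 38.20° × sin 47.0° = 0.45228, so δ = +26.890°.
cos h₀ = −tan(+56.2°) tan(+26.890°) = -0.7575, h₀ = 2.4303 rad.
Bracket: h₀ sin ϕ sin δ + cos ϕ cos δ sin h₀ = 2.4303×0.83098×0.45228 + 0.55630×0.89188×0.65283 = 0.913393 + 0.323903 = 1.237296.
Q̄ = (S_0/π) × [bracket] = (2647/π) × 1.237296 = 1042.5 W/m².
— Configuration B (ϕ=+20.3°):
cos h₀ = −tan(+20.3°) tan(+26.890°) = -0.1876, h₀ = 1.7595 rad.
Bracket: h₀ sin ϕ sin δ + cos ϕ cos δ sin h₀ = 1.7595×0.34694×0.45228 + 0.93789×0.89188×0.98225 = 0.276090 + 0.821638 = 1.097728.
Q̄ = (S_0/π) × [bracket] = (2647/π) × 1.097728 = 924.91 W/m².
Ratio Q̄_A / Q̄_B = 1042.5 / 924.91 = 1.127.

Q̄_A / Q̄_B ≈ 1.13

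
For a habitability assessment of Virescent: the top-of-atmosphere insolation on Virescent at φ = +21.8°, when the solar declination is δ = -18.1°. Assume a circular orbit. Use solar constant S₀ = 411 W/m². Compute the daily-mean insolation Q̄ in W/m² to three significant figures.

cos H₀ = −tan(+21.8°) tan(-18.100°) = 0.1307, H₀ = 1.4397 rad.
Bracket: H₀ sin φ sin δ + cos φ cos δ sin H₀ = 1.4397×0.37137×-0.31068 + 0.92849×0.95052×0.99142 = -0.166109 + 0.874976 = 0.708867.
Q̄ = (S₀/π) × [bracket] = (411/π) × 0.708867 = 92.74 W/m².

Q̄ ≈ 92.7 W/m²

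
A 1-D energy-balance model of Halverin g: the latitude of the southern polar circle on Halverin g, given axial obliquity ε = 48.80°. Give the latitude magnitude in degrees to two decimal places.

41.20°

The polar circle is the lowest latitude that experiences at least one full rotation of continuous darkness at the northern-summer solstice; it lies at |ϕ| = 90° − ε = 90° − 48.80° = 41.20°.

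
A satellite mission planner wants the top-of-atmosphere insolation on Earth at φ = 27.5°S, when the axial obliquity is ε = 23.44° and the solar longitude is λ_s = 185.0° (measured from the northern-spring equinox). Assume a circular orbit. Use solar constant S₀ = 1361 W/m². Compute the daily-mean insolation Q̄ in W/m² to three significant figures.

Q̄ ≈ 395 W/m²

Solar declination: sin δ = sin ε · sin λ_s = sin 23.44° × sin 185.0° = -0.03467, so δ = -1.987°.
cos H₀ = −tan(-27.5°) tan(-1.987°) = -0.0181, H₀ = 1.5889 rad.
Bracket: H₀ sin φ sin δ + cos φ cos δ sin H₀ = 1.5889×-0.46175×-0.03467 + 0.88701×0.99940×0.99984 = 0.025436 + 0.886336 = 0.911772.
Q̄ = (S₀/π) × [bracket] = (1361/π) × 0.911772 = 395.0 W/m².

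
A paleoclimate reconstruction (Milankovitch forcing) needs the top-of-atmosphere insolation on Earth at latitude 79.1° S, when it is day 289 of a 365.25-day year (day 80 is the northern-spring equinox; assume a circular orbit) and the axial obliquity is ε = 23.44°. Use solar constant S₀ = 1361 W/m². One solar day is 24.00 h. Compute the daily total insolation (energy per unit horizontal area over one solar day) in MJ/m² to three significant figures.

Solar longitude: λ_s = 360° × (289 − 80)/365.25 = 205.996°.
sin δ = sin 23.44° × sin 205.996° = -0.17435, so δ = -10.041°.
cos H₀ = −tan(-79.1°) tan(-10.041°) = -0.9195, H₀ = 2.7376 rad.
Bracket: H₀ sin φ sin δ + cos φ cos δ sin H₀ = 2.7376×-0.98196×-0.17435 + 0.18910×0.98468×0.39312 = 0.468690 + 0.073200 = 0.541890.
Q̄ = (S₀/π) × [bracket] = (1361/π) × 0.541890 = 234.76 W/m².
Daily total = Q̄ × 24.00 h × 3600 s/h = 234.76 × 24.00 × 3600 / 10⁶ = 20.28 MJ/m².

20.3 MJ/m²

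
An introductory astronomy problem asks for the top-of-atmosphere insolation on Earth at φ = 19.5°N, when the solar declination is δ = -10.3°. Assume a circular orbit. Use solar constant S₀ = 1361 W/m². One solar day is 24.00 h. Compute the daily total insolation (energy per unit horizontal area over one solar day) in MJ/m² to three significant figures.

31.3 MJ/m²

cos H₀ = −tan(+19.5°) tan(-10.300°) = 0.0644, H₀ = 1.5064 rad.
Bracket: H₀ sin φ sin δ + cos φ cos δ sin H₀ = 1.5064×0.33381×-0.17880 + 0.94264×0.98389×0.99793 = -0.089910 + 0.925534 = 0.835624.
Q̄ = (S₀/π) × [bracket] = (1361/π) × 0.835624 = 362.01 W/m².
Daily total = Q̄ × 24.00 h × 3600 s/h = 362.01 × 24.00 × 3600 / 10⁶ = 31.28 MJ/m².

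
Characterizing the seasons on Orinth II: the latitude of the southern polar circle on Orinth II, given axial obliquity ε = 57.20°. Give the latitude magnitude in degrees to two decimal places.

The polar circle is the lowest latitude that experiences at least one full rotation of continuous darkness at the northern-summer solstice; it lies at |φ| = 90° − ε = 90° − 57.20° = 32.80°.

32.80°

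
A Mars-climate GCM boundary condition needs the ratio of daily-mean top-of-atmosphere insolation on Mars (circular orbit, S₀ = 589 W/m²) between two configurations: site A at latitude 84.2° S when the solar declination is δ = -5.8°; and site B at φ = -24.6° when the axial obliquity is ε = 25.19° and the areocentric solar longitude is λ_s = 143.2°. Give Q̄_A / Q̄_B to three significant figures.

Q̄_A / Q̄_B ≈ 0.439

— Configuration A (φ=-84.2°):
cos H₀ = −tan(-84.2°) tan(-5.800°) = -1.0000 ≤ −1 ⇒ polar day, H₀ = π.
Bracket: H₀ sin φ sin δ + cos φ cos δ sin H₀ = 3.1416×-0.99488×-0.10106 + 0.10106×0.99488×0.00000 = 0.315865 + 0.000000 = 0.315865.
Q̄ = (S₀/π) × [bracket] = (589/π) × 0.315865 = 59.220 W/m².
— Configuration B (φ=-24.6°):
sin δ = sin 25.19° × sin 143.2° = 0.25496, so δ = +14.771°.
cos H₀ = −tan(-24.6°) tan(+14.771°) = 0.1207, H₀ = 1.4498 rad.
Bracket: H₀ sin φ sin δ + cos φ cos δ sin H₀ = 1.4498×-0.41628×0.25496 + 0.90924×0.96695×0.99269 = -0.153874 + 0.872763 = 0.718889.
Q̄ = (S₀/π) × [bracket] = (589/π) × 0.718889 = 134.78 W/m².
Ratio Q̄_A / Q̄_B = 59.220 / 134.78 = 0.4394.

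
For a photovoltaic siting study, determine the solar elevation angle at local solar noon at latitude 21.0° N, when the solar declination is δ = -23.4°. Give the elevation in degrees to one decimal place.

45.6°

At local noon the hour angle is zero, so the zenith angle equals |φ − δ| = |+21.0° − (-23.400°)| = 44.400°.
Elevation = 90° − 44.400° = 45.6°.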